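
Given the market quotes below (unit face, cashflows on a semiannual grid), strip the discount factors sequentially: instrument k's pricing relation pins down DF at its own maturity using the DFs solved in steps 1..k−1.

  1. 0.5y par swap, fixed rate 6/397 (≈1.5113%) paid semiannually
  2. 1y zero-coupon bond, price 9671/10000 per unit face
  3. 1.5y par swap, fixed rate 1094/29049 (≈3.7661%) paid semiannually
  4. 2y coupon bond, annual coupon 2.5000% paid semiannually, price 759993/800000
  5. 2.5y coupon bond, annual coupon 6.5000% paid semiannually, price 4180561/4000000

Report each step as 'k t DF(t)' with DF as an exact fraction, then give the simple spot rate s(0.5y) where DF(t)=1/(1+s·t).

1 1/2 397/400
2 1 9671/10000
3 3/2 9453/10000
4 2 564/625
5 5/2 2231/2500
s(0.5y) = (1/(397/400) − 1)/(1/2) = 6/397 ≈ 1.5113%

step 1 [0.5y] swap r/2=3/397: DF=(1 − 3/397·(0))/(1+3/397) = 397/400 ≈ 0.992500
step 2 [1y] zero: DF = P = 9671/10000 ≈ 0.967100
step 3 [1.5y] swap r/2=547/29049: DF=(1 − 547/29049·(0.992500+0.967100))/(1+547/29049) = 9453/10000 ≈ 0.945300
step 4 [2y] bond c/2=1/80: DF=(759993/800000 − 1/80·(0.992500+0.967100+0.945300))/(1+1/80) = 564/625 ≈ 0.902400
step 5 [2.5y] bond c/2=13/400: DF=(4180561/4000000 − 13/400·(0.992500+0.967100+0.945300+0.902400))/(1+13/400) = 2231/2500 ≈ 0.892400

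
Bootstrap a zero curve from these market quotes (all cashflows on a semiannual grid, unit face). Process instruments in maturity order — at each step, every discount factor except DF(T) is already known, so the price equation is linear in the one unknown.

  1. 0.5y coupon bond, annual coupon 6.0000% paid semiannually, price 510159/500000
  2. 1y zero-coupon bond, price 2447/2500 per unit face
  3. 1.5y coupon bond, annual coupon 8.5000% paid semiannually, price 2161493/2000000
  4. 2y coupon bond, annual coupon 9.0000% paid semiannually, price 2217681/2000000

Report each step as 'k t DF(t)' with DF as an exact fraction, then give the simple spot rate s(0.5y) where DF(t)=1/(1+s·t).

step 1 [0.5y] bond c/2=3/100: DF=(510159/500000 − 3/100·(0))/(1+3/100) = 4953/5000 ≈ 0.990600
step 2 [1y] zero: DF = P = 2447/2500 ≈ 0.978800
step 3 [1.5y] bond c/2=17/400: DF=(2161493/2000000 − 17/400·(0.990600+0.978800))/(1+17/400) = 2391/2500 ≈ 0.956400
step 4 [2y] bond c/2=9/200: DF=(2217681/2000000 − 9/200·(0.990600+0.978800+0.956400))/(1+9/200) = 9351/10000 ≈ 0.935100

1 1/2 4953/5000
2 1 2447/2500
3 3/2 2391/2500
4 2 9351/10000
s(0.5y) = (1/(4953/5000) − 1)/(1/2) = 94/4953 ≈ 1.8978%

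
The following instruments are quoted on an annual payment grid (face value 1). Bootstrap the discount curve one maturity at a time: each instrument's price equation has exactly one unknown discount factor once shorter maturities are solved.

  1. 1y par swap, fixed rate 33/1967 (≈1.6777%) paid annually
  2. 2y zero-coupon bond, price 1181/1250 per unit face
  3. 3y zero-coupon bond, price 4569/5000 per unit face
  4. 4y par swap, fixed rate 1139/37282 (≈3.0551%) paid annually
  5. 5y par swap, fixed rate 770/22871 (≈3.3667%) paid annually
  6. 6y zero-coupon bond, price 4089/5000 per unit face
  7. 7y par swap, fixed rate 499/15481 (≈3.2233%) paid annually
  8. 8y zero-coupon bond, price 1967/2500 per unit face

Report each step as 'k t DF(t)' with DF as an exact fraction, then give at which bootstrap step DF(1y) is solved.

1 1 1967/2000
2 2 1181/1250
3 3 4569/5000
4 4 8861/10000
5 5 423/500
6 6 4089/5000
7 7 2001/2500
8 8 1967/2500
DF(1y) is solved at step 1

step 1 [1y] swap r/1=33/1967: DF=(1 − 33/1967·(0))/(1+33/1967) = 1967/2000 ≈ 0.983500
step 2 [2y] zero: DF = P = 1181/1250 ≈ 0.944800
step 3 [3y] zero: DF = P = 4569/5000 ≈ 0.913800
step 4 [4y] swap r/1=1139/37282: DF=(1 − 1139/37282·(0.983500+0.944800+0.913800))/(1+1139/37282) = 8861/10000 ≈ 0.886100
step 5 [5y] swap r/1=770/22871: DF=(1 − 770/22871·(0.983500+0.944800+0.913800+0.886100))/(1+770/22871) = 423/500 ≈ 0.846000
step 6 [6y] zero: DF = P = 4089/5000 ≈ 0.817800
step 7 [7y] swap r/1=499/15481: DF=(1 − 499/15481·(0.983500+0.944800+0.913800+0.886100+0.846000+0.817800))/(1+499/15481) = 2001/2500 ≈ 0.800400
step 8 [8y] zero: DF = P = 1967/2500 ≈ 0.786800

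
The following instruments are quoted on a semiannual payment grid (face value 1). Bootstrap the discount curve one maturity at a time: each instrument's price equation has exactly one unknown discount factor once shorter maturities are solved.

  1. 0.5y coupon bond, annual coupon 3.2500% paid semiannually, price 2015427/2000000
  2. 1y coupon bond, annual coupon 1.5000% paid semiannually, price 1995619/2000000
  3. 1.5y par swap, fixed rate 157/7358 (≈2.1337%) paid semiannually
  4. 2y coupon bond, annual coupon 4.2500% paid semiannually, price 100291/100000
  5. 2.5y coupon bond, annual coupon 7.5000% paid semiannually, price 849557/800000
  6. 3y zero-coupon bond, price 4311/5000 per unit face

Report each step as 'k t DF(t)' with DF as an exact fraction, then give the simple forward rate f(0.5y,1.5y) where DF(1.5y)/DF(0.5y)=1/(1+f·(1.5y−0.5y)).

1 1/2 2479/2500
2 1 983/1000
3 3/2 4843/5000
4 2 1151/1250
5 5/2 8839/10000
6 3 4311/5000
f(0.5y,1.5y) = ((2479/2500)/(4843/5000) − 1)/(1) = 115/4843 ≈ 2.3746%

step 1 [0.5y] bond c/2=13/800: DF=(2015427/2000000 − 13/800·(0))/(1+13/800) = 2479/2500 ≈ 0.991600
step 2 [1y] bond c/2=3/400: DF=(1995619/2000000 − 3/400·(0.991600))/(1+3/400) = 983/1000 ≈ 0.983000
step 3 [1.5y] swap r/2=157/14716: DF=(1 − 157/14716·(0.991600+0.983000))/(1+157/14716) = 4843/5000 ≈ 0.968600
step 4 [2y] bond c/2=17/800: DF=(100291/100000 − 17/800·(0.991600+0.983000+0.968600))/(1+17/800) = 1151/1250 ≈ 0.920800
step 5 [2.5y] bond c/2=3/80: DF=(849557/800000 − 3/80·(0.991600+0.983000+0.968600+0.920800))/(1+3/80) = 8839/10000 ≈ 0.883900
step 6 [3y] zero: DF = P = 4311/5000 ≈ 0.862200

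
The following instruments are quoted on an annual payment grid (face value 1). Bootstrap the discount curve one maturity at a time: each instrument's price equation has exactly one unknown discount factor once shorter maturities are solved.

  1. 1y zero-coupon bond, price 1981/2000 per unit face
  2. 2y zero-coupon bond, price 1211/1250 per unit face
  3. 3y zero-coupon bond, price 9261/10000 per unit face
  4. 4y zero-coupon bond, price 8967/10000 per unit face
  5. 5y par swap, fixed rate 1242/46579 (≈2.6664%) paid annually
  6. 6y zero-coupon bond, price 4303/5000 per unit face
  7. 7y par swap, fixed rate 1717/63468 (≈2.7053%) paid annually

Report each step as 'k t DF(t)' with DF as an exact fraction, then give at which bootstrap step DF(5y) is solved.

step 1 [1y] zero: DF = P = 1981/2000 ≈ 0.990500
step 2 [2y] zero: DF = P = 1211/1250 ≈ 0.968800
step 3 [3y] zero: DF = P = 9261/10000 ≈ 0.926100
step 4 [4y] zero: DF = P = 8967/10000 ≈ 0.896700
step 5 [5y] swap r/1=1242/46579: DF=(1 − 1242/46579·(0.990500+0.968800+0.926100+0.896700))/(1+1242/46579) = 4379/5000 ≈ 0.875800
step 6 [6y] zero: DF = P = 4303/5000 ≈ 0.860600
step 7 [7y] swap r/1=1717/63468: DF=(1 − 1717/63468·(0.990500+0.968800+0.926100+0.896700+0.875800+0.860600))/(1+1717/63468) = 8283/10000 ≈ 0.828300

1 1 1981/2000
2 2 1211/1250
3 3 9261/10000
4 4 8967/10000
5 5 4379/5000
6 6 4303/5000
7 7 8283/10000
DF(5y) is solved at step 5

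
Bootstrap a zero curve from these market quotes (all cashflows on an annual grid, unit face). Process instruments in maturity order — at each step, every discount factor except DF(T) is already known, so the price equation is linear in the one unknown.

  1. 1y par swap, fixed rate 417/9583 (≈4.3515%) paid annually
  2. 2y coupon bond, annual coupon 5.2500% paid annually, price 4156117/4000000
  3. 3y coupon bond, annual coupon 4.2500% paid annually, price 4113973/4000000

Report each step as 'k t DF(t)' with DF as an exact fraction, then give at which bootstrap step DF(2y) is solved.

step 1 [1y] swap r/1=417/9583: DF=(1 − 417/9583·(0))/(1+417/9583) = 9583/10000 ≈ 0.958300
step 2 [2y] bond c/1=21/400: DF=(4156117/4000000 − 21/400·(0.958300))/(1+21/400) = 4697/5000 ≈ 0.939400
step 3 [3y] bond c/1=17/400: DF=(4113973/4000000 − 17/400·(0.958300+0.939400))/(1+17/400) = 2273/2500 ≈ 0.909200

1 1 9583/10000
2 2 4697/5000
3 3 2273/2500
DF(2y) is solved at step 2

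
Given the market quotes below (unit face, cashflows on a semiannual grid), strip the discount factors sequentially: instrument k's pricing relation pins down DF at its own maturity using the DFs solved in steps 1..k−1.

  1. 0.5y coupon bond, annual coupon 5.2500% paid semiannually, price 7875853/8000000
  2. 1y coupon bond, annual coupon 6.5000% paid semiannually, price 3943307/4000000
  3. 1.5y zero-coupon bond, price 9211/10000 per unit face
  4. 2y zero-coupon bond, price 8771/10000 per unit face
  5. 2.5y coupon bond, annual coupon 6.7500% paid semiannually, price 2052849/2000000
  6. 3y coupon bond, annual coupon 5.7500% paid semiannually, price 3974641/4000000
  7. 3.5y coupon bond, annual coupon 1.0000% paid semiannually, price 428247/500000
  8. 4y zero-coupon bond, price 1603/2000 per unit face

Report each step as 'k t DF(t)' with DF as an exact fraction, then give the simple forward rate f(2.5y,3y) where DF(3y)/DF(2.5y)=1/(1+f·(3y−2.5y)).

step 1 [0.5y] bond c/2=21/800: DF=(7875853/8000000 − 21/800·(0))/(1+21/800) = 9593/10000 ≈ 0.959300
step 2 [1y] bond c/2=13/400: DF=(3943307/4000000 − 13/400·(0.959300))/(1+13/400) = 4623/5000 ≈ 0.924600
step 3 [1.5y] zero: DF = P = 9211/10000 ≈ 0.921100
step 4 [2y] zero: DF = P = 8771/10000 ≈ 0.877100
step 5 [2.5y] bond c/2=27/800: DF=(2052849/2000000 − 27/800·(0.959300+0.924600+0.921100+0.877100))/(1+27/800) = 8727/10000 ≈ 0.872700
step 6 [3y] bond c/2=23/800: DF=(3974641/4000000 − 23/800·(0.959300+0.924600+0.921100+0.877100+0.872700))/(1+23/800) = 4193/5000 ≈ 0.838600
step 7 [3.5y] bond c/2=1/200: DF=(428247/500000 − 1/200·(0.959300+0.924600+0.921100+0.877100+0.872700+0.838600))/(1+1/200) = 4127/5000 ≈ 0.825400
step 8 [4y] zero: DF = P = 1603/2000 ≈ 0.801500

1 1/2 9593/10000
2 1 4623/5000
3 3/2 9211/10000
4 2 8771/10000
5 5/2 8727/10000
6 3 4193/5000
7 7/2 4127/5000
8 4 1603/2000
f(2.5y,3y) = ((8727/10000)/(4193/5000) − 1)/(1/2) = 341/4193 ≈ 8.1326%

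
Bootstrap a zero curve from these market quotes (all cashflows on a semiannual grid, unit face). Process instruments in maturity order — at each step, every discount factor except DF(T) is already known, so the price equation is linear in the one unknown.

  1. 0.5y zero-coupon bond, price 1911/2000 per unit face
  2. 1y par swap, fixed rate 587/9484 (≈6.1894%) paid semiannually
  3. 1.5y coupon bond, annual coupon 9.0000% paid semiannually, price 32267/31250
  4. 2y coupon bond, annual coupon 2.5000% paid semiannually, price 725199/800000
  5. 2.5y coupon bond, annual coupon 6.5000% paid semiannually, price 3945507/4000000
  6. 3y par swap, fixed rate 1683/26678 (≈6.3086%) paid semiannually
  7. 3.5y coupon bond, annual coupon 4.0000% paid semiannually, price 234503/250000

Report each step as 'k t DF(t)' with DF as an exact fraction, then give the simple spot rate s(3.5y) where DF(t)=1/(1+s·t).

1 1/2 1911/2000
2 1 9413/10000
3 3/2 1133/1250
4 2 8607/10000
5 5/2 21/25
6 3 8317/10000
7 7/2 163/200
s(3.5y) = (1/(163/200) − 1)/(7/2) = 74/1141 ≈ 6.4855%

step 1 [0.5y] zero: DF = P = 1911/2000 ≈ 0.955500
step 2 [1y] swap r/2=587/18968: DF=(1 − 587/18968·(0.955500))/(1+587/18968) = 9413/10000 ≈ 0.941300
step 3 [1.5y] bond c/2=9/200: DF=(32267/31250 − 9/200·(0.955500+0.941300))/(1+9/200) = 1133/1250 ≈ 0.906400
step 4 [2y] bond c/2=1/80: DF=(725199/800000 − 1/80·(0.955500+0.941300+0.906400))/(1+1/80) = 8607/10000 ≈ 0.860700
step 5 [2.5y] bond c/2=13/400: DF=(3945507/4000000 − 13/400·(0.955500+0.941300+0.906400+0.860700))/(1+13/400) = 21/25 ≈ 0.840000
step 6 [3y] swap r/2=1683/53356: DF=(1 − 1683/53356·(0.955500+0.941300+0.906400+0.860700+0.840000))/(1+1683/53356) = 8317/10000 ≈ 0.831700
step 7 [3.5y] bond c/2=1/50: DF=(234503/250000 − 1/50·(0.955500+0.941300+0.906400+0.860700+0.840000+0.831700))/(1+1/50) = 163/200 ≈ 0.815000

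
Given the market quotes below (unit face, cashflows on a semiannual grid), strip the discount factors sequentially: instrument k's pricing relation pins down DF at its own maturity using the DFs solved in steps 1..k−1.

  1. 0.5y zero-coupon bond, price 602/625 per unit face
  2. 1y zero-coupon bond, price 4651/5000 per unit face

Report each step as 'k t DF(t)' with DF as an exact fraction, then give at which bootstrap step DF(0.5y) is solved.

1 1/2 602/625
2 1 4651/5000
DF(0.5y) is solved at step 1

step 1 [0.5y] zero: DF = P = 602/625 ≈ 0.963200
step 2 [1y] zero: DF = P = 4651/5000 ≈ 0.930200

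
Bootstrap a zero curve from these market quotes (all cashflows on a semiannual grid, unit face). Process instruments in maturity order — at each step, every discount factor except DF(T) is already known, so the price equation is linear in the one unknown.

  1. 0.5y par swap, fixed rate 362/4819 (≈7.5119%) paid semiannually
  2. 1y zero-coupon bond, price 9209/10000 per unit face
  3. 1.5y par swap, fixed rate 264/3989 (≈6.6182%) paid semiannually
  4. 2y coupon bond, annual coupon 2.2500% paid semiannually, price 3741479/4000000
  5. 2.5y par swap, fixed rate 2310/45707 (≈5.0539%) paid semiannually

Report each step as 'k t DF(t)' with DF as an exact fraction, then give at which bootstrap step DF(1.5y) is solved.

step 1 [0.5y] swap r/2=181/4819: DF=(1 − 181/4819·(0))/(1+181/4819) = 4819/5000 ≈ 0.963800
step 2 [1y] zero: DF = P = 9209/10000 ≈ 0.920900
step 3 [1.5y] swap r/2=132/3989: DF=(1 − 132/3989·(0.963800+0.920900))/(1+132/3989) = 2269/2500 ≈ 0.907600
step 4 [2y] bond c/2=9/800: DF=(3741479/4000000 − 9/800·(0.963800+0.920900+0.907600))/(1+9/800) = 8939/10000 ≈ 0.893900
step 5 [2.5y] swap r/2=1155/45707: DF=(1 − 1155/45707·(0.963800+0.920900+0.907600+0.893900))/(1+1155/45707) = 1769/2000 ≈ 0.884500

1 1/2 4819/5000
2 1 9209/10000
3 3/2 2269/2500
4 2 8939/10000
5 5/2 1769/2000
DF(1.5y) is solved at step 3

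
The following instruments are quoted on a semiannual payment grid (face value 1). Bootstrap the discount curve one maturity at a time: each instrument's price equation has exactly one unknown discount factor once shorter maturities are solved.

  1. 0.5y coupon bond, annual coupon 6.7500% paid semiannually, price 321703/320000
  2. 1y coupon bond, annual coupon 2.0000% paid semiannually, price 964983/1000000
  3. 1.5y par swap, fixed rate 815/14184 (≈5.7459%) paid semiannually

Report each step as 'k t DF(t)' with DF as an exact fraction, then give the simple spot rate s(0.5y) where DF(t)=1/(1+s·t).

step 1 [0.5y] bond c/2=27/800: DF=(321703/320000 − 27/800·(0))/(1+27/800) = 389/400 ≈ 0.972500
step 2 [1y] bond c/2=1/100: DF=(964983/1000000 − 1/100·(0.972500))/(1+1/100) = 4729/5000 ≈ 0.945800
step 3 [1.5y] swap r/2=815/28368: DF=(1 − 815/28368·(0.972500+0.945800))/(1+815/28368) = 1837/2000 ≈ 0.918500

1 1/2 389/400
2 1 4729/5000
3 3/2 1837/2000
s(0.5y) = (1/(389/400) − 1)/(1/2) = 22/389 ≈ 5.6555%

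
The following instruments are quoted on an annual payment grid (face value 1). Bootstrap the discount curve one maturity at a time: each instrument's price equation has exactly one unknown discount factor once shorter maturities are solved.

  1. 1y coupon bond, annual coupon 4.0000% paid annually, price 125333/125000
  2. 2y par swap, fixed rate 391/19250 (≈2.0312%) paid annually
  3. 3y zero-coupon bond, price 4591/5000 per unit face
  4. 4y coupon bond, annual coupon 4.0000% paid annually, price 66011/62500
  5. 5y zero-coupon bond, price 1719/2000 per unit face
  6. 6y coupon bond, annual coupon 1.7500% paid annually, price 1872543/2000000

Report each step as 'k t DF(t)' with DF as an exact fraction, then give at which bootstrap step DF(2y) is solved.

step 1 [1y] bond c/1=1/25: DF=(125333/125000 − 1/25·(0))/(1+1/25) = 9641/10000 ≈ 0.964100
step 2 [2y] swap r/1=391/19250: DF=(1 − 391/19250·(0.964100))/(1+391/19250) = 9609/10000 ≈ 0.960900
step 3 [3y] zero: DF = P = 4591/5000 ≈ 0.918200
step 4 [4y] bond c/1=1/25: DF=(66011/62500 − 1/25·(0.964100+0.960900+0.918200))/(1+1/25) = 4531/5000 ≈ 0.906200
step 5 [5y] zero: DF = P = 1719/2000 ≈ 0.859500
step 6 [6y] bond c/1=7/400: DF=(1872543/2000000 − 7/400·(0.964100+0.960900+0.918200+0.906200+0.859500))/(1+7/400) = 8409/10000 ≈ 0.840900

1 1 9641/10000
2 2 9609/10000
3 3 4591/5000
4 4 4531/5000
5 5 1719/2000
6 6 8409/10000
DF(2y) is solved at step 2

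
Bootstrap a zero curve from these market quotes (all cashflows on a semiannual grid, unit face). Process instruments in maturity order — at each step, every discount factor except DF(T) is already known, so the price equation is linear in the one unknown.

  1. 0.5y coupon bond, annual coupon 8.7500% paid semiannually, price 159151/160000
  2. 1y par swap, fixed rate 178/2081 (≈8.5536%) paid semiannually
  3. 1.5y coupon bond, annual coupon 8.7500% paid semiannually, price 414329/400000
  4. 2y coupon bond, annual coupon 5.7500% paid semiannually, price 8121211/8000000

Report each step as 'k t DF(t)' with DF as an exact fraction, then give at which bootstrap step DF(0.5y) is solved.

1 1/2 953/1000
2 1 9199/10000
3 3/2 9139/10000
4 2 9089/10000
DF(0.5y) is solved at step 1

step 1 [0.5y] bond c/2=7/160: DF=(159151/160000 − 7/160·(0))/(1+7/160) = 953/1000 ≈ 0.953000
step 2 [1y] swap r/2=89/2081: DF=(1 − 89/2081·(0.953000))/(1+89/2081) = 9199/10000 ≈ 0.919900
step 3 [1.5y] bond c/2=7/160: DF=(414329/400000 − 7/160·(0.953000+0.919900))/(1+7/160) = 9139/10000 ≈ 0.913900
step 4 [2y] bond c/2=23/800: DF=(8121211/8000000 − 23/800·(0.953000+0.919900+0.913900))/(1+23/800) = 9089/10000 ≈ 0.908900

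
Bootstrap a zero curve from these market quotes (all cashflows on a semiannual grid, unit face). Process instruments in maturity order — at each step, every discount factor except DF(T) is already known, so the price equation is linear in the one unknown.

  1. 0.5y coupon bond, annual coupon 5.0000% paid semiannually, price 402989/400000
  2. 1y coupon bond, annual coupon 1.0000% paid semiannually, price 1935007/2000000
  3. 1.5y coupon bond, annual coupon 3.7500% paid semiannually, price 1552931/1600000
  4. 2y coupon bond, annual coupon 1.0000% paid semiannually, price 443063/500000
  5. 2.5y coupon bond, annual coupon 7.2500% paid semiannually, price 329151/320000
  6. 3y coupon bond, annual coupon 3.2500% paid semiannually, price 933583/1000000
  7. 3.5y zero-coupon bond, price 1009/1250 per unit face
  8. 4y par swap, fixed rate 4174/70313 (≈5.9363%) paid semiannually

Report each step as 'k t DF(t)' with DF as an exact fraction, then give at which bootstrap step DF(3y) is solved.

1 1/2 9829/10000
2 1 4789/5000
3 3/2 917/1000
4 2 347/400
5 5/2 8623/10000
6 3 8453/10000
7 7/2 1009/1250
8 4 7913/10000
DF(3y) is solved at step 6

step 1 [0.5y] bond c/2=1/40: DF=(402989/400000 − 1/40·(0))/(1+1/40) = 9829/10000 ≈ 0.982900
step 2 [1y] bond c/2=1/200: DF=(1935007/2000000 − 1/200·(0.982900))/(1+1/200) = 4789/5000 ≈ 0.957800
step 3 [1.5y] bond c/2=3/160: DF=(1552931/1600000 − 3/160·(0.982900+0.957800))/(1+3/160) = 917/1000 ≈ 0.917000
step 4 [2y] bond c/2=1/200: DF=(443063/500000 − 1/200·(0.982900+0.957800+0.917000))/(1+1/200) = 347/400 ≈ 0.867500
step 5 [2.5y] bond c/2=29/800: DF=(329151/320000 − 29/800·(0.982900+0.957800+0.917000+0.867500))/(1+29/800) = 8623/10000 ≈ 0.862300
step 6 [3y] bond c/2=13/800: DF=(933583/1000000 − 13/800·(0.982900+0.957800+0.917000+0.867500+0.862300))/(1+13/800) = 8453/10000 ≈ 0.845300
step 7 [3.5y] zero: DF = P = 1009/1250 ≈ 0.807200
step 8 [4y] swap r/2=2087/70313: DF=(1 − 2087/70313·(0.982900+0.957800+0.917000+0.867500+0.862300+0.845300+0.807200))/(1+2087/70313) = 7913/10000 ≈ 0.791300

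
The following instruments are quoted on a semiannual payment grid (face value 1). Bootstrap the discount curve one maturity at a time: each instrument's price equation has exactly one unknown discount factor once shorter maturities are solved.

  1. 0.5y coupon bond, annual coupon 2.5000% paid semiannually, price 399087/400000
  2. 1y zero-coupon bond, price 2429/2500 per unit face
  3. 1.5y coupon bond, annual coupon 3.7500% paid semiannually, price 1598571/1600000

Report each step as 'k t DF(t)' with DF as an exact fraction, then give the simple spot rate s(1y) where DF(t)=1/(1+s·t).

1 1/2 4927/5000
2 1 2429/2500
3 3/2 9447/10000
s(1y) = (1/(2429/2500) − 1)/(1) = 71/2429 ≈ 2.9230%

step 1 [0.5y] bond c/2=1/80: DF=(399087/400000 − 1/80·(0))/(1+1/80) = 4927/5000 ≈ 0.985400
step 2 [1y] zero: DF = P = 2429/2500 ≈ 0.971600
step 3 [1.5y] bond c/2=3/160: DF=(1598571/1600000 − 3/160·(0.985400+0.971600))/(1+3/160) = 9447/10000 ≈ 0.944700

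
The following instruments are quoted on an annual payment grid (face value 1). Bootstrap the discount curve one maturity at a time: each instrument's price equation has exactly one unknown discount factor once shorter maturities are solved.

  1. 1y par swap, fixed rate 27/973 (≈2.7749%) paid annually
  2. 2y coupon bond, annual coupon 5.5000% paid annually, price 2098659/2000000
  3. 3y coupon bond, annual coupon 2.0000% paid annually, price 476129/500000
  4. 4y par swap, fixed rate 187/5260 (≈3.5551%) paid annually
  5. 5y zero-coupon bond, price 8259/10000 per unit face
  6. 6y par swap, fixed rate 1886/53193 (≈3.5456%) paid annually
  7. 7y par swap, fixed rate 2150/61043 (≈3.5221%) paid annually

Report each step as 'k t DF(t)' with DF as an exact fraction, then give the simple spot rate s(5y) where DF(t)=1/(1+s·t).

step 1 [1y] swap r/1=27/973: DF=(1 − 27/973·(0))/(1+27/973) = 973/1000 ≈ 0.973000
step 2 [2y] bond c/1=11/200: DF=(2098659/2000000 − 11/200·(0.973000))/(1+11/200) = 9439/10000 ≈ 0.943900
step 3 [3y] bond c/1=1/50: DF=(476129/500000 − 1/50·(0.973000+0.943900))/(1+1/50) = 112/125 ≈ 0.896000
step 4 [4y] swap r/1=187/5260: DF=(1 − 187/5260·(0.973000+0.943900+0.896000))/(1+187/5260) = 8691/10000 ≈ 0.869100
step 5 [5y] zero: DF = P = 8259/10000 ≈ 0.825900
step 6 [6y] swap r/1=1886/53193: DF=(1 − 1886/53193·(0.973000+0.943900+0.896000+0.869100+0.825900))/(1+1886/53193) = 4057/5000 ≈ 0.811400
step 7 [7y] swap r/1=2150/61043: DF=(1 − 2150/61043·(0.973000+0.943900+0.896000+0.869100+0.825900+0.811400))/(1+2150/61043) = 157/200 ≈ 0.785000

1 1 973/1000
2 2 9439/10000
3 3 112/125
4 4 8691/10000
5 5 8259/10000
6 6 4057/5000
7 7 157/200
s(5y) = (1/(8259/10000) − 1)/(5) = 1741/41295 ≈ 4.2160%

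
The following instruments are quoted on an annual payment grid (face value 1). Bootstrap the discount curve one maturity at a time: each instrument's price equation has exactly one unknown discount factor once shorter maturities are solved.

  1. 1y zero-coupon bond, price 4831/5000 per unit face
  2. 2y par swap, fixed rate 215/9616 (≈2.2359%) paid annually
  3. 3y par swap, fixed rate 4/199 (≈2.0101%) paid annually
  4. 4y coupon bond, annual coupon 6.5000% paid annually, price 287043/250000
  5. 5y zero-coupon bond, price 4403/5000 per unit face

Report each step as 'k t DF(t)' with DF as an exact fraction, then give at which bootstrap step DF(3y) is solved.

1 1 4831/5000
2 2 957/1000
3 3 589/625
4 4 1129/1250
5 5 4403/5000
DF(3y) is solved at step 3

step 1 [1y] zero: DF = P = 4831/5000 ≈ 0.966200
step 2 [2y] swap r/1=215/9616: DF=(1 − 215/9616·(0.966200))/(1+215/9616) = 957/1000 ≈ 0.957000
step 3 [3y] swap r/1=4/199: DF=(1 − 4/199·(0.966200+0.957000))/(1+4/199) = 589/625 ≈ 0.942400
step 4 [4y] bond c/1=13/200: DF=(287043/250000 − 13/200·(0.966200+0.957000+0.942400))/(1+13/200) = 1129/1250 ≈ 0.903200
step 5 [5y] zero: DF = P = 4403/5000 ≈ 0.880600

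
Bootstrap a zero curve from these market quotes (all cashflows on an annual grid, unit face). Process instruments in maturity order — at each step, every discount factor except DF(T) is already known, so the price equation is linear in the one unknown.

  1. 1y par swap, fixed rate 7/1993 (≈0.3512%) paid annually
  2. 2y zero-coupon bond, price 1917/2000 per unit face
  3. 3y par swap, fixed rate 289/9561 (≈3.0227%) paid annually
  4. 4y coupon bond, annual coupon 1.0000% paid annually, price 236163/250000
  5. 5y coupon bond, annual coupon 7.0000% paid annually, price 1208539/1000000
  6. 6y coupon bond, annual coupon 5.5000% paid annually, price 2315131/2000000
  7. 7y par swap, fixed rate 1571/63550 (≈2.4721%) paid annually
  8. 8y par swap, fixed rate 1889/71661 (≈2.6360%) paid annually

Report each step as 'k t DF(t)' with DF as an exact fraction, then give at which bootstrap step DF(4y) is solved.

step 1 [1y] swap r/1=7/1993: DF=(1 − 7/1993·(0))/(1+7/1993) = 1993/2000 ≈ 0.996500
step 2 [2y] zero: DF = P = 1917/2000 ≈ 0.958500
step 3 [3y] swap r/1=289/9561: DF=(1 − 289/9561·(0.996500+0.958500))/(1+289/9561) = 9133/10000 ≈ 0.913300
step 4 [4y] bond c/1=1/100: DF=(236163/250000 − 1/100·(0.996500+0.958500+0.913300))/(1+1/100) = 9069/10000 ≈ 0.906900
step 5 [5y] bond c/1=7/100: DF=(1208539/1000000 − 7/100·(0.996500+0.958500+0.913300+0.906900))/(1+7/100) = 353/400 ≈ 0.882500
step 6 [6y] bond c/1=11/200: DF=(2315131/2000000 − 11/200·(0.996500+0.958500+0.913300+0.906900+0.882500))/(1+11/200) = 534/625 ≈ 0.854400
step 7 [7y] swap r/1=1571/63550: DF=(1 − 1571/63550·(0.996500+0.958500+0.913300+0.906900+0.882500+0.854400))/(1+1571/63550) = 8429/10000 ≈ 0.842900
step 8 [8y] swap r/1=1889/71661: DF=(1 − 1889/71661·(0.996500+0.958500+0.913300+0.906900+0.882500+0.854400+0.842900))/(1+1889/71661) = 8111/10000 ≈ 0.811100

1 1 1993/2000
2 2 1917/2000
3 3 9133/10000
4 4 9069/10000
5 5 353/400
6 6 534/625
7 7 8429/10000
8 8 8111/10000
DF(4y) is solved at step 4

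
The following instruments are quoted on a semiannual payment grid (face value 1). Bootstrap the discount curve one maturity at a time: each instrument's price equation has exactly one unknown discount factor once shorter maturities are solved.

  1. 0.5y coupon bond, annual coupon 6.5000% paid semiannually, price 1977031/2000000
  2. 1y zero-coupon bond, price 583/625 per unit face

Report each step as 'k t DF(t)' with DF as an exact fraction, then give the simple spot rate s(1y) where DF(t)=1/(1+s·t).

step 1 [0.5y] bond c/2=13/400: DF=(1977031/2000000 − 13/400·(0))/(1+13/400) = 4787/5000 ≈ 0.957400
step 2 [1y] zero: DF = P = 583/625 ≈ 0.932800

1 1/2 4787/5000
2 1 583/625
s(1y) = (1/(583/625) − 1)/(1) = 42/583 ≈ 7.2041%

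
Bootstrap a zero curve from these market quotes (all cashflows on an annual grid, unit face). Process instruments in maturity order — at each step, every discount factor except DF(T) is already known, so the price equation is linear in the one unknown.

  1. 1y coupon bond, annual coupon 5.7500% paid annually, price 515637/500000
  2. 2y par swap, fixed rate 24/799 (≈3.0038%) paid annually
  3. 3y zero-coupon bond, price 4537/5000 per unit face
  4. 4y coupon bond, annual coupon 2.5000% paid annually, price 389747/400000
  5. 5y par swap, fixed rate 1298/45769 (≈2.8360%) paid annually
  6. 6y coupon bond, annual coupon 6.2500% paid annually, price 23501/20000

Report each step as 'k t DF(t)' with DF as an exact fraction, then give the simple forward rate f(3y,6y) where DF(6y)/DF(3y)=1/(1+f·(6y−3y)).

1 1 1219/1250
2 2 589/625
3 3 4537/5000
4 4 8817/10000
5 5 4351/5000
6 6 8367/10000
f(3y,6y) = ((4537/5000)/(8367/10000) − 1)/(3) = 707/25101 ≈ 2.8166%

step 1 [1y] bond c/1=23/400: DF=(515637/500000 − 23/400·(0))/(1+23/400) = 1219/1250 ≈ 0.975200
step 2 [2y] swap r/1=24/799: DF=(1 − 24/799·(0.975200))/(1+24/799) = 589/625 ≈ 0.942400
step 3 [3y] zero: DF = P = 4537/5000 ≈ 0.907400
step 4 [4y] bond c/1=1/40: DF=(389747/400000 − 1/40·(0.975200+0.942400+0.907400))/(1+1/40) = 8817/10000 ≈ 0.881700
step 5 [5y] swap r/1=1298/45769: DF=(1 − 1298/45769·(0.975200+0.942400+0.907400+0.881700))/(1+1298/45769) = 4351/5000 ≈ 0.870200
step 6 [6y] bond c/1=1/16: DF=(23501/20000 − 1/16·(0.975200+0.942400+0.907400+0.881700+0.870200))/(1+1/16) = 8367/10000 ≈ 0.836700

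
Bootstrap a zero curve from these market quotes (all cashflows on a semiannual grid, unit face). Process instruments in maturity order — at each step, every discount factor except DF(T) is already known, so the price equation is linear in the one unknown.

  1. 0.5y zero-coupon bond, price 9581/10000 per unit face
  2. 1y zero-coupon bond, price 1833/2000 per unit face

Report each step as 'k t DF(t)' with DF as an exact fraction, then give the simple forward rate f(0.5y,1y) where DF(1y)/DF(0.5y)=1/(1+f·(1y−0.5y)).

step 1 [0.5y] zero: DF = P = 9581/10000 ≈ 0.958100
step 2 [1y] zero: DF = P = 1833/2000 ≈ 0.916500

1 1/2 9581/10000
2 1 1833/2000
f(0.5y,1y) = ((9581/10000)/(1833/2000) − 1)/(1/2) = 64/705 ≈ 9.0780%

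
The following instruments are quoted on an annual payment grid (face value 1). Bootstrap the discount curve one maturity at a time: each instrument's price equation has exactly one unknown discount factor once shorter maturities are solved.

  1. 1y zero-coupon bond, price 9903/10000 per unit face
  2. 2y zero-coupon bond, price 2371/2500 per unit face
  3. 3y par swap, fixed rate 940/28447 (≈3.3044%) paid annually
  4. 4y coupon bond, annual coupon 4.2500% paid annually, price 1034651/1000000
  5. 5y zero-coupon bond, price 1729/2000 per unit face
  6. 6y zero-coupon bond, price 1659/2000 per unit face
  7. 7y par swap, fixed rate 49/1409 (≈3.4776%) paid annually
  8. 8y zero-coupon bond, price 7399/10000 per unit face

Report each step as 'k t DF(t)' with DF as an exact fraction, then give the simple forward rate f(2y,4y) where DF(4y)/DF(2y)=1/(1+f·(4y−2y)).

1 1 9903/10000
2 2 2371/2500
3 3 453/500
4 4 1753/2000
5 5 1729/2000
6 6 1659/2000
7 7 1961/2500
8 8 7399/10000
f(2y,4y) = ((2371/2500)/(1753/2000) − 1)/(2) = 719/17530 ≈ 4.1015%

step 1 [1y] zero: DF = P = 9903/10000 ≈ 0.990300
step 2 [2y] zero: DF = P = 2371/2500 ≈ 0.948400
step 3 [3y] swap r/1=940/28447: DF=(1 − 940/28447·(0.990300+0.948400))/(1+940/28447) = 453/500 ≈ 0.906000
step 4 [4y] bond c/1=17/400: DF=(1034651/1000000 − 17/400·(0.990300+0.948400+0.906000))/(1+17/400) = 1753/2000 ≈ 0.876500
step 5 [5y] zero: DF = P = 1729/2000 ≈ 0.864500
step 6 [6y] zero: DF = P = 1659/2000 ≈ 0.829500
step 7 [7y] swap r/1=49/1409: DF=(1 − 49/1409·(0.990300+0.948400+0.906000+0.876500+0.864500+0.829500))/(1+49/1409) = 1961/2500 ≈ 0.784400
step 8 [8y] zero: DF = P = 7399/10000 ≈ 0.739900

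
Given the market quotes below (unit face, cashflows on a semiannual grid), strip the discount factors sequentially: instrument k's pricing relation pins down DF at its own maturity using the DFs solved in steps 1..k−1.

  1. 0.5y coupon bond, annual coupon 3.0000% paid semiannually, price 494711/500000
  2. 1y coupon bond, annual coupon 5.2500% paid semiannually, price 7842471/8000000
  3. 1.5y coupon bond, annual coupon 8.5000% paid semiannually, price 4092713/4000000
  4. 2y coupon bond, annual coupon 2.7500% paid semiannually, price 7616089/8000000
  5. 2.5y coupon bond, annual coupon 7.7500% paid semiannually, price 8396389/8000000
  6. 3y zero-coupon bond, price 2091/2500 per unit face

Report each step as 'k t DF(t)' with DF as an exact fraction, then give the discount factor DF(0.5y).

step 1 [0.5y] bond c/2=3/200: DF=(494711/500000 − 3/200·(0))/(1+3/200) = 2437/2500 ≈ 0.974800
step 2 [1y] bond c/2=21/800: DF=(7842471/8000000 − 21/800·(0.974800))/(1+21/800) = 9303/10000 ≈ 0.930300
step 3 [1.5y] bond c/2=17/400: DF=(4092713/4000000 − 17/400·(0.974800+0.930300))/(1+17/400) = 4519/5000 ≈ 0.903800
step 4 [2y] bond c/2=11/800: DF=(7616089/8000000 − 11/800·(0.974800+0.930300+0.903800))/(1+11/800) = 901/1000 ≈ 0.901000
step 5 [2.5y] bond c/2=31/800: DF=(8396389/8000000 − 31/800·(0.974800+0.930300+0.903800+0.901000))/(1+31/800) = 109/125 ≈ 0.872000
step 6 [3y] zero: DF = P = 2091/2500 ≈ 0.836400

1 1/2 2437/2500
2 1 9303/10000
3 3/2 4519/5000
4 2 901/1000
5 5/2 109/125
6 3 2091/2500
DF(0.5y) = 2437/2500 ≈ 0.974800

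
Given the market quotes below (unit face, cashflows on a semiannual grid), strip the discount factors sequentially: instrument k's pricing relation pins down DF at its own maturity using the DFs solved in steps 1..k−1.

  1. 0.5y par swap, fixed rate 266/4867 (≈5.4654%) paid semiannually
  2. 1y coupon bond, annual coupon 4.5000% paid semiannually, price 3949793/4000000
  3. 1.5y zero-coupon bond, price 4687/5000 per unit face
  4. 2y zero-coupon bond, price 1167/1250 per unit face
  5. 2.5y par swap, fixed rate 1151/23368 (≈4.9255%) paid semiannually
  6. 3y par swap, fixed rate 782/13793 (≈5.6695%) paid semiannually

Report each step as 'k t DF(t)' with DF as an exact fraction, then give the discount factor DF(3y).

step 1 [0.5y] swap r/2=133/4867: DF=(1 − 133/4867·(0))/(1+133/4867) = 4867/5000 ≈ 0.973400
step 2 [1y] bond c/2=9/400: DF=(3949793/4000000 − 9/400·(0.973400))/(1+9/400) = 9443/10000 ≈ 0.944300
step 3 [1.5y] zero: DF = P = 4687/5000 ≈ 0.937400
step 4 [2y] zero: DF = P = 1167/1250 ≈ 0.933600
step 5 [2.5y] swap r/2=1151/46736: DF=(1 − 1151/46736·(0.973400+0.944300+0.937400+0.933600))/(1+1151/46736) = 8849/10000 ≈ 0.884900
step 6 [3y] swap r/2=391/13793: DF=(1 − 391/13793·(0.973400+0.944300+0.937400+0.933600+0.884900))/(1+391/13793) = 2109/2500 ≈ 0.843600

1 1/2 4867/5000
2 1 9443/10000
3 3/2 4687/5000
4 2 1167/1250
5 5/2 8849/10000
6 3 2109/2500
DF(3y) = 2109/2500 ≈ 0.843600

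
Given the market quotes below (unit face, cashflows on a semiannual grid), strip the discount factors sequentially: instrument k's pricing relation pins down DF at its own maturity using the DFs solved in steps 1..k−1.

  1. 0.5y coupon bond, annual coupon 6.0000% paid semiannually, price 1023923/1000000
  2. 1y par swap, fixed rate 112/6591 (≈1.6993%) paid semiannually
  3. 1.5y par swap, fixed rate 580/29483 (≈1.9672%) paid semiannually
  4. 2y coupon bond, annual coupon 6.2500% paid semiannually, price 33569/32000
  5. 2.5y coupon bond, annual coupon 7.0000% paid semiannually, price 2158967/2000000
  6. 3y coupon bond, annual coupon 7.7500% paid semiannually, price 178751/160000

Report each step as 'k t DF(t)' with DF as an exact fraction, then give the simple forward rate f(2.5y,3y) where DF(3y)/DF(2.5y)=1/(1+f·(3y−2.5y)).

1 1/2 9941/10000
2 1 1229/1250
3 3/2 971/1000
4 2 9279/10000
5 5/2 9119/10000
6 3 8969/10000
f(2.5y,3y) = ((9119/10000)/(8969/10000) − 1)/(1/2) = 300/8969 ≈ 3.3449%

step 1 [0.5y] bond c/2=3/100: DF=(1023923/1000000 − 3/100·(0))/(1+3/100) = 9941/10000 ≈ 0.994100
step 2 [1y] swap r/2=56/6591: DF=(1 − 56/6591·(0.994100))/(1+56/6591) = 1229/1250 ≈ 0.983200
step 3 [1.5y] swap r/2=290/29483: DF=(1 − 290/29483·(0.994100+0.983200))/(1+290/29483) = 971/1000 ≈ 0.971000
step 4 [2y] bond c/2=1/32: DF=(33569/32000 − 1/32·(0.994100+0.983200+0.971000))/(1+1/32) = 9279/10000 ≈ 0.927900
step 5 [2.5y] bond c/2=7/200: DF=(2158967/2000000 − 7/200·(0.994100+0.983200+0.971000+0.927900))/(1+7/200) = 9119/10000 ≈ 0.911900
step 6 [3y] bond c/2=31/800: DF=(178751/160000 − 31/800·(0.994100+0.983200+0.971000+0.927900+0.911900))/(1+31/800) = 8969/10000 ≈ 0.896900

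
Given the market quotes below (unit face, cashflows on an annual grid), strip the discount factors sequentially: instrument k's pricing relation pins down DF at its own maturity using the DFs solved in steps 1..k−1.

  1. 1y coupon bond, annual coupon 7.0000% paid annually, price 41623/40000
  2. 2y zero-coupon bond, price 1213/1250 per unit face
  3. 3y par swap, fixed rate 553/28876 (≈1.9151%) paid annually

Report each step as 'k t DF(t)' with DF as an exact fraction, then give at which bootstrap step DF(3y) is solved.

1 1 389/400
2 2 1213/1250
3 3 9447/10000
DF(3y) is solved at step 3

step 1 [1y] bond c/1=7/100: DF=(41623/40000 − 7/100·(0))/(1+7/100) = 389/400 ≈ 0.972500
step 2 [2y] zero: DF = P = 1213/1250 ≈ 0.970400
step 3 [3y] swap r/1=553/28876: DF=(1 − 553/28876·(0.972500+0.970400))/(1+553/28876) = 9447/10000 ≈ 0.944700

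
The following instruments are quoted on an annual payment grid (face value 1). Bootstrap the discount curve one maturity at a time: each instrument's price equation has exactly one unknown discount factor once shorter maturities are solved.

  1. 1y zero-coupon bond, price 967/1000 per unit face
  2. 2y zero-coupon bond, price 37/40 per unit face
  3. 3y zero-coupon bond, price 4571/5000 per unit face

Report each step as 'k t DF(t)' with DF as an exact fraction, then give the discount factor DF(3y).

step 1 [1y] zero: DF = P = 967/1000 ≈ 0.967000
step 2 [2y] zero: DF = P = 37/40 ≈ 0.925000
step 3 [3y] zero: DF = P = 4571/5000 ≈ 0.914200

1 1 967/1000
2 2 37/40
3 3 4571/5000
DF(3y) = 4571/5000 ≈ 0.914200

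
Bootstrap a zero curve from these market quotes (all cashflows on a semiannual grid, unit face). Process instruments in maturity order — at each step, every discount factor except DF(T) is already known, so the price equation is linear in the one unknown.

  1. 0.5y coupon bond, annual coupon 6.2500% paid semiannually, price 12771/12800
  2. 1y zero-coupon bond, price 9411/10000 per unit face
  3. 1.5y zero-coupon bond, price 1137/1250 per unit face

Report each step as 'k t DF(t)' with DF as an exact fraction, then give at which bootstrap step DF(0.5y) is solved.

1 1/2 387/400
2 1 9411/10000
3 3/2 1137/1250
DF(0.5y) is solved at step 1

step 1 [0.5y] bond c/2=1/32: DF=(12771/12800 − 1/32·(0))/(1+1/32) = 387/400 ≈ 0.967500
step 2 [1y] zero: DF = P = 9411/10000 ≈ 0.941100
step 3 [1.5y] zero: DF = P = 1137/1250 ≈ 0.909600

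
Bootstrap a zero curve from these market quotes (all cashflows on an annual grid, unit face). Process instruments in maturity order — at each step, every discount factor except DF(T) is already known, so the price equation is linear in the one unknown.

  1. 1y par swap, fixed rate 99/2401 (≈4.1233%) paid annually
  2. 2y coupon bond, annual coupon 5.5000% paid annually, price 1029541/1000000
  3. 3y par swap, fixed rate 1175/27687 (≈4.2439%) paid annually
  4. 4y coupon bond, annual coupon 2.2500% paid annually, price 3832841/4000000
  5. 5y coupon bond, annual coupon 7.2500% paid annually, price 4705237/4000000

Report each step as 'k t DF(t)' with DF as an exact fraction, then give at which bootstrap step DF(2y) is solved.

step 1 [1y] swap r/1=99/2401: DF=(1 − 99/2401·(0))/(1+99/2401) = 2401/2500 ≈ 0.960400
step 2 [2y] bond c/1=11/200: DF=(1029541/1000000 − 11/200·(0.960400))/(1+11/200) = 4629/5000 ≈ 0.925800
step 3 [3y] swap r/1=1175/27687: DF=(1 − 1175/27687·(0.960400+0.925800))/(1+1175/27687) = 353/400 ≈ 0.882500
step 4 [4y] bond c/1=9/400: DF=(3832841/4000000 − 9/400·(0.960400+0.925800+0.882500))/(1+9/400) = 4381/5000 ≈ 0.876200
step 5 [5y] bond c/1=29/400: DF=(4705237/4000000 − 29/400·(0.960400+0.925800+0.882500+0.876200))/(1+29/400) = 1063/1250 ≈ 0.850400

1 1 2401/2500
2 2 4629/5000
3 3 353/400
4 4 4381/5000
5 5 1063/1250
DF(2y) is solved at step 2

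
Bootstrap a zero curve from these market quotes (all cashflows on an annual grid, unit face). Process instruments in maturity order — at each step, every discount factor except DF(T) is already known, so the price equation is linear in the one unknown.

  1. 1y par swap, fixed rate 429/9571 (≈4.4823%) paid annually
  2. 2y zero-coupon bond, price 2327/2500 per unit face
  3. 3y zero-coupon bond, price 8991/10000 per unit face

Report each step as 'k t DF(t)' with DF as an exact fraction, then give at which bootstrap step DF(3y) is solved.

1 1 9571/10000
2 2 2327/2500
3 3 8991/10000
DF(3y) is solved at step 3

step 1 [1y] swap r/1=429/9571: DF=(1 − 429/9571·(0))/(1+429/9571) = 9571/10000 ≈ 0.957100
step 2 [2y] zero: DF = P = 2327/2500 ≈ 0.930800
step 3 [3y] zero: DF = P = 8991/10000 ≈ 0.899100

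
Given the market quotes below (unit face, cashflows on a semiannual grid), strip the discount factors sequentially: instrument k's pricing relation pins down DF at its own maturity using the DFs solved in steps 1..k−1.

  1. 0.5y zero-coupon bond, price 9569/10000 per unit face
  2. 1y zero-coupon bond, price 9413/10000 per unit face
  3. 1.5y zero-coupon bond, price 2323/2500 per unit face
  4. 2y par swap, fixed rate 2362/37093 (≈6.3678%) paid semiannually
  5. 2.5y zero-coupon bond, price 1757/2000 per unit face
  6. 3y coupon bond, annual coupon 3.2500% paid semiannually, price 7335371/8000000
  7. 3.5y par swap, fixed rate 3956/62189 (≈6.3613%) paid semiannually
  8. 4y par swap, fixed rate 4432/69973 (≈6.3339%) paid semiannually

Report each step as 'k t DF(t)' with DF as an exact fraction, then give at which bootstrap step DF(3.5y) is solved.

step 1 [0.5y] zero: DF = P = 9569/10000 ≈ 0.956900
step 2 [1y] zero: DF = P = 9413/10000 ≈ 0.941300
step 3 [1.5y] zero: DF = P = 2323/2500 ≈ 0.929200
step 4 [2y] swap r/2=1181/37093: DF=(1 − 1181/37093·(0.956900+0.941300+0.929200))/(1+1181/37093) = 8819/10000 ≈ 0.881900
step 5 [2.5y] zero: DF = P = 1757/2000 ≈ 0.878500
step 6 [3y] bond c/2=13/800: DF=(7335371/8000000 − 13/800·(0.956900+0.941300+0.929200+0.881900+0.878500))/(1+13/800) = 8289/10000 ≈ 0.828900
step 7 [3.5y] swap r/2=1978/62189: DF=(1 − 1978/62189·(0.956900+0.941300+0.929200+0.881900+0.878500+0.828900))/(1+1978/62189) = 4011/5000 ≈ 0.802200
step 8 [4y] swap r/2=2216/69973: DF=(1 − 2216/69973·(0.956900+0.941300+0.929200+0.881900+0.878500+0.828900+0.802200))/(1+2216/69973) = 973/1250 ≈ 0.778400

1 1/2 9569/10000
2 1 9413/10000
3 3/2 2323/2500
4 2 8819/10000
5 5/2 1757/2000
6 3 8289/10000
7 7/2 4011/5000
8 4 973/1250
DF(3.5y) is solved at step 7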